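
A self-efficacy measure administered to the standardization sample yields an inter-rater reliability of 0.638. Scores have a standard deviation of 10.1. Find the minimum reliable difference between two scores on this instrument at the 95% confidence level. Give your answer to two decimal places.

16.84

SEM = 10.10000 × √(1 − 0.63800) = 10.10000 × √0.36200 ≈ 10.10000 × 0.60166 ≈ 6.07681
SE_diff = SEM × √2 ≈ 6.07681 × 1.41421 ≈ 8.59391
Smallest detectable difference = 1.96×8.59391 ≈ 16.84406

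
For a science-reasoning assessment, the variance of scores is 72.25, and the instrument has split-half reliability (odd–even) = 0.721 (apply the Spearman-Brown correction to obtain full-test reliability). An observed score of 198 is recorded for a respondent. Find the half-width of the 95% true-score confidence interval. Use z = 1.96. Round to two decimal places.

σ = 72.25^(1/2) = 8.5000
Full-length reliability (Spearman-Brown) = 2(0.721)/(1+0.721) ≈ 0.8379
SEM = 8.5000 × √(1 − 0.8379) = 8.5000 × √0.1621 ≈ 8.5000 × 0.4026 ≈ 3.4224
Margin = 1.96 × 3.4224 ≈ 6.7079

6.71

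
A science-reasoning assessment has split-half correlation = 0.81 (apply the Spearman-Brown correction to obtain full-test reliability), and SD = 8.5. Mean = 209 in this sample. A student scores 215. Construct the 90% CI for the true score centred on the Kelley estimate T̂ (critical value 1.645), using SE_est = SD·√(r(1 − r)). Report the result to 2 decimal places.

r_full = 2·0.81 / (1 + 0.81) ≃ 0.89503
T̂ = r·X + (1 − r)·M = 0.89503·215 + 0.10497·209 ≃ 192.43094 + 21.93923 ≃ 214.37017
SE_est = SD · √(r(1 − r)) = 8.50000 · √0.09395 ≃ 8.50000 · 0.30652 ≃ 2.60540
CI = 214.37017 ± 1.645 · 2.60540 → [210.08428, 218.65605]

[210.08, 218.66]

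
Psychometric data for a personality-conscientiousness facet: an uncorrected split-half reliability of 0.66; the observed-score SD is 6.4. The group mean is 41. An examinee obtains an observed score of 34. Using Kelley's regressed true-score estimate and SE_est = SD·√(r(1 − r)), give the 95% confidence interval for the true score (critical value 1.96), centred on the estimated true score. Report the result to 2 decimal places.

[30.37, 40.50]

Full-length reliability (Spearman-Brown) = 2(0.66)/(1+0.66) ≃ 0.795
Estimated true score = 0.795·34 + (1 − 0.795)·41 ≃ 35.434
SE_est = 6.400·√[r(1 − r)] ≃ 2.583
CI = 35.434 ± 1.96 · 2.583 → [30.371, 40.496]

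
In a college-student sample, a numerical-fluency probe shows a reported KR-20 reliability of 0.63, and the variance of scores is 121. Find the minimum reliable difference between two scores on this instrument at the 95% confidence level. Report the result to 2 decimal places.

18.55

σ = 121^(1/2) = 11.000
SEM = 11.000 * √(1 − 0.630) = 11.000 * √0.370 ≈ 11.000 * 0.608 ≈ 6.691
SE_diff = SEM * √2 ≈ 6.691 * 1.414 ≈ 9.463
Smallest detectable difference = 1.96*9.463 ≈ 18.547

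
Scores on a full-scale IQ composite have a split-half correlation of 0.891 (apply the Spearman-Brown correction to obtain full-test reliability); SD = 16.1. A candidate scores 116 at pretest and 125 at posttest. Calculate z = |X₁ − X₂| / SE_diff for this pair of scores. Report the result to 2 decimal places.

r_full = 2·0.891 / (1 + 0.891) ≈ 0.9424
SEM = 16.1000 * √(1 − 0.9424) = 16.1000 * √0.0576 ≈ 16.1000 * 0.2401 ≈ 3.8654
SE_diff = √2 * SEM ≈ 5.4665
z = |116 − 125| / 5.4665 = 9 / 5.4665 ≈ 1.6464

1.65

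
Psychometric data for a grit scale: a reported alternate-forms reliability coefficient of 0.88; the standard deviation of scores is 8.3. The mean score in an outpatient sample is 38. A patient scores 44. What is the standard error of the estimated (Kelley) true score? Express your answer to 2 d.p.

SE_est = SD * √(r(1 − r)) = 8.3000 * √0.1056 ≈ 8.3000 * 0.3250 ≈ 2.6972

2.70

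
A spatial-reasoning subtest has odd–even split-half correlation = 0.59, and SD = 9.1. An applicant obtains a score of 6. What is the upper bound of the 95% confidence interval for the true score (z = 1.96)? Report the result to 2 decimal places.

15.06

Spearman-Brown: r = 2(0.59) / (1 + 0.59) = 1.18000 / 1.59000 ≈ 0.74214
SEM = 9.10000 × √(1 − 0.74214) = 9.10000 × √0.25786 ≈ 9.10000 × 0.50780 ≈ 4.62099
Margin = 1.96 × 4.62099 ≈ 9.05713
Upper limit = 6 + 9.05713 ≈ 15.05713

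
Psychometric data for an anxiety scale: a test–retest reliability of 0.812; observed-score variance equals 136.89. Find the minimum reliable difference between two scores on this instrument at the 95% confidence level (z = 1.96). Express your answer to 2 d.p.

SD = √136.89 = 11.70000
SEM = 11.70000 × √(1 − 0.81200) = 11.70000 × √0.18800 ≃ 11.70000 × 0.43359 ≃ 5.07300
SE_diff = √2 × SEM ≃ 7.17430
Smallest detectable difference = 1.96×7.17430 ≃ 14.06164

14.06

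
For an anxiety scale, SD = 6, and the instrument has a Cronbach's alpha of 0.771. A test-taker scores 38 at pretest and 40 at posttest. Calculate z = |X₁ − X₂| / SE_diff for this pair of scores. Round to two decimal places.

SEM = 6.000 · √(1 − 0.771) = 6.000 · √0.229 ≃ 6.000 · 0.479 ≃ 2.871
Standard error of the difference = 2.871·√2 ≃ 4.061
z = 2 / 4.061 ≃ 0.493

0.49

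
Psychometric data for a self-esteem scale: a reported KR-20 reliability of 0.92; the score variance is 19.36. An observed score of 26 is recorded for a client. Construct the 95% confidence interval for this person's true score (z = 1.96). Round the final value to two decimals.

[23.56, 28.44]

σ = 19.36^(1/2) = 4.4000
SEM = 4.4000 · √(1 − 0.9200) = 4.4000 · √0.0800 ≃ 4.4000 · 0.2828 ≃ 1.2445
1.96 · SEM ≃ 2.4392
CI = 26 ± 2.4392 → [23.5608, 28.4392]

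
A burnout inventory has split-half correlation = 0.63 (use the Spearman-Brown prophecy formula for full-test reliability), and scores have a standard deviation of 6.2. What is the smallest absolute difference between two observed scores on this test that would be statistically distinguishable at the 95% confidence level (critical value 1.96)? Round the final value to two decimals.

Full-length reliability (Spearman-Brown) = 2(0.63)/(1+0.63) ≈ 0.7730
The standard error of measurement is 6.2000·√(1 − 0.7730) ≈ 6.2000·0.4764 ≈ 2.9539.
SE_diff = SEM · √2 ≈ 2.9539 · 1.4142 ≈ 4.1775
Smallest detectable difference = 1.96·4.1775 ≈ 8.1878

8.19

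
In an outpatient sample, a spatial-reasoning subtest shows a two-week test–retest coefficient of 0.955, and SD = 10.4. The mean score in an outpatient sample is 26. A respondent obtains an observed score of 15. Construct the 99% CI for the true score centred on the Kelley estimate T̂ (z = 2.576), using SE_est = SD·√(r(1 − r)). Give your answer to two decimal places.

T̂ = 0.9550(15) + 0.0450(26) ≈ 15.4950
SE_est = SD · √(r(1 − r)) = 10.4000 · √0.0430 ≈ 10.4000 · 0.2073 ≈ 2.1560
99% CI: 15.4950 ± 5.5538 ≈ (9.9412, 21.0488)

[9.94, 21.05]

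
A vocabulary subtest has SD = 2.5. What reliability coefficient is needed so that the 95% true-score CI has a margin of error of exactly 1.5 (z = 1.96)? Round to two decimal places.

SEM needed = half-width / z = 1.5/1.96 ≃ 0.76531
r = 1 − (SEM / SD)² = 1 − (0.76531 / 2.5)² ≃ 1 − 0.09371 ≃ 0.90629

0.91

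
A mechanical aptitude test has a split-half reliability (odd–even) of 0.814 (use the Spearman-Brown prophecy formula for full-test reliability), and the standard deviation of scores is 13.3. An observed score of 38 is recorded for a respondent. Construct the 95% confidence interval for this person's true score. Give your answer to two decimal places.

[29.65, 46.35]

Full-length reliability (Spearman-Brown) = 2(0.814)/(1+0.814) ≈ 0.897
SEM = 13.300×√(1 − 0.897) ≈ 4.259
Half-width = 1.96×4.259 ≈ 8.347
Interval: (29.653, 46.347)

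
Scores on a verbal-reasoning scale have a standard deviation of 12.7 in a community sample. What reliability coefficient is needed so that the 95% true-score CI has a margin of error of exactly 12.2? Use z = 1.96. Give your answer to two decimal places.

0.76

Required SEM = 12.2 / 1.96 ≈ 6.2245
r = 1 − (SEM / SD)² = 1 − (6.2245 / 12.7)² ≈ 1 − 0.2402 ≈ 0.7598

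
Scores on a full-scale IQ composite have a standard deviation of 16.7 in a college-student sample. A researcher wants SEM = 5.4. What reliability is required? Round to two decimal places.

r = 1 − (5.4000/16.7)² ≃ 1 − 0.1046 ≃ 0.8954

0.90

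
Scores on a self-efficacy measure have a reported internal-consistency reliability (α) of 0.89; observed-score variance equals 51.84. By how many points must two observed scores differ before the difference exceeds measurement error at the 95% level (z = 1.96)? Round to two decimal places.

6.62

SD = √51.84 = 7.200
SEM = 7.200 × √(1 − 0.890) = 7.200 × √0.110 ≈ 7.200 × 0.332 ≈ 2.388
Standard error of the difference = 2.388·√2 ≈ 3.377
Minimum reliable difference = 1.96 × SE_diff ≈ 1.96 × 3.377 ≈ 6.619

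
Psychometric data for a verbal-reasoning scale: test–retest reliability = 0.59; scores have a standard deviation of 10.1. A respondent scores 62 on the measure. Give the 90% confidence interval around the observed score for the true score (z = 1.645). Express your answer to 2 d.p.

SEM = 10.10000 × √(1 − 0.59000) = 10.10000 × √0.41000 ≈ 10.10000 × 0.64031 ≈ 6.46716
Half-width = 1.645×6.46716 ≈ 10.63847
CI = 62 ± 10.63847 → [51.36153, 72.63847]

[51.36, 72.64]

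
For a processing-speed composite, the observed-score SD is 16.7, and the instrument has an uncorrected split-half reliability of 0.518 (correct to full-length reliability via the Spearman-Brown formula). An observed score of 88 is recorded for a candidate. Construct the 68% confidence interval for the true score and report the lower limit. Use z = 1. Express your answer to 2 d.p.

Full-length reliability (Spearman-Brown) = 2(0.518)/(1+0.518) ≈ 0.682
SEM = 16.700×√(1 − 0.682) ≈ 9.410
Half-width = 1×9.410 ≈ 9.410
Lower limit = 88 − 9.410 ≈ 78.590

78.59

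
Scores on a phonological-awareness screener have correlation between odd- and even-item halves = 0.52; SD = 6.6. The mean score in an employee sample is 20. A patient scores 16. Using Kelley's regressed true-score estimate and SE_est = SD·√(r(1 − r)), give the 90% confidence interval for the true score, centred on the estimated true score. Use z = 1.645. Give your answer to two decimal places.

[12.22, 22.31]

Full-length reliability (Spearman-Brown) = 2(0.52)/(1+0.52) ≈ 0.6842
T̂ = r·X + (1 − r)·M = 0.6842×16 + 0.3158×20 ≈ 10.9474 + 6.3158 ≈ 17.2632
SE_est = SD × √(r(1 − r)) = 6.6000 × √0.2161 ≈ 6.6000 × 0.4648 ≈ 3.0679
CI = 17.2632 ± 1.645 × 3.0679 → [12.2165, 22.3098]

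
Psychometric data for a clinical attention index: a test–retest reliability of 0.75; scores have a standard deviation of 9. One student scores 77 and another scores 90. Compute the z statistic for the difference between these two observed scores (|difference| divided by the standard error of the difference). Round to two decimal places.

SEM = 9.0000 × √(1 − 0.7500) = 9.0000 × √0.2500 ≈ 9.0000 × 0.5000 ≈ 4.5000
SE_diff = SEM × √2 ≈ 4.5000 × 1.4142 ≈ 6.3640
z = 13 / 6.3640 ≈ 2.0428

2.04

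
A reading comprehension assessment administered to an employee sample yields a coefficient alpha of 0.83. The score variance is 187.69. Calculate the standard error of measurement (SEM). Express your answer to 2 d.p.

SD = √187.69 = 13.700
The standard error of measurement is 13.700×√(1 − 0.830) ≃ 13.700×0.412 ≃ 5.649.

5.65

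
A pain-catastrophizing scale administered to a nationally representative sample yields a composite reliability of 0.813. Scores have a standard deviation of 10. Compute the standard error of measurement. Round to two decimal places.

4.32

The standard error of measurement is 10.0000×√(1 − 0.8130) ≈ 10.0000×0.4324 ≈ 4.3243.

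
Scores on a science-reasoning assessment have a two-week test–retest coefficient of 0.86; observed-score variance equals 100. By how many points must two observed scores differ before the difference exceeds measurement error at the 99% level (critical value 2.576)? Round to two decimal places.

SD = √100 ≈ 10.000
SEM = 10.000·√(1 − 0.860) ≈ 3.742
SE_diff = √2 · SEM ≈ 5.292
Minimum reliable difference = 2.576 · SE_diff ≈ 2.576 · 5.292 ≈ 13.631

13.63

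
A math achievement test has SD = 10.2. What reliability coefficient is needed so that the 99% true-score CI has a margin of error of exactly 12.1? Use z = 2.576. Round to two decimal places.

0.79

Required SEM = 12.1 / 2.576 ≈ 4.6972
r = 1 − (SEM / SD)² = 1 − (4.6972 / 10.2)² ≈ 1 − 0.2121 ≈ 0.7879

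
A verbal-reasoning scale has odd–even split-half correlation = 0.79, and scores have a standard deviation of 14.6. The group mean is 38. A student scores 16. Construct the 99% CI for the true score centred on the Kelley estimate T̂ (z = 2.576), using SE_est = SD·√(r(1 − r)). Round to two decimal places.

[6.48, 30.68]

r_full = 2·0.79 / (1 + 0.79) ≈ 0.8827
T̂ = 0.8827(16) + 0.1173(38) ≈ 18.5810
SE_est = SD × √(r(1 − r)) = 14.6000 × √0.1036 ≈ 14.6000 × 0.3218 ≈ 4.6983
99% CI: 18.5810 ± 12.1027 ≈ (6.4783, 30.6838)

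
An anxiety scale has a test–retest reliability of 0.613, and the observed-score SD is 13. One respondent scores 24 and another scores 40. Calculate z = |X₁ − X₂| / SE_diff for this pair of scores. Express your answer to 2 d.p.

1.40

SEM = 13.000 · √(1 − 0.613) = 13.000 · √0.387 ≈ 13.000 · 0.622 ≈ 8.087
Standard error of the difference = 8.087·√2 ≈ 11.437
z = 16 / 11.437 ≈ 1.399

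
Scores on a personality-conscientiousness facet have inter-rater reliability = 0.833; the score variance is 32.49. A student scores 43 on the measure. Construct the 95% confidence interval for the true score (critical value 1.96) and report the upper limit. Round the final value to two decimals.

47.57

SD = √32.49 = 5.7000
SEM = 5.7000×√(1 − 0.8330) ≃ 2.3293
1.96 × SEM ≃ 4.5655
Upper bound: 43 + 4.5655 = 47.5655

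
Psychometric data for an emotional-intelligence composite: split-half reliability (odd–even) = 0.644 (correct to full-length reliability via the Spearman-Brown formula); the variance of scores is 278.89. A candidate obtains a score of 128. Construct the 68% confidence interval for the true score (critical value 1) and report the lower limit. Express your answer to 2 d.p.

SD = √278.89 = 16.7000
r_full = 2·0.644 / (1 + 0.644) ≃ 0.7835
The standard error of measurement is 16.7000*√(1 − 0.7835) ≃ 16.7000*0.4653 ≃ 7.7712.
Half-width = 1*7.7712 ≃ 7.7712
Lower bound: 128 − 7.7712 = 120.2288

120.23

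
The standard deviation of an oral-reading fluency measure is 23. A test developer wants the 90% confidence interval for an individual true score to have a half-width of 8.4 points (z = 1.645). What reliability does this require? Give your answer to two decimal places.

Required SEM = 8.4 / 1.645 ≈ 5.1064
r = 1 − (SEM / SD)² = 1 − (5.1064 / 23)² ≈ 1 − 0.0493 ≈ 0.9507

0.95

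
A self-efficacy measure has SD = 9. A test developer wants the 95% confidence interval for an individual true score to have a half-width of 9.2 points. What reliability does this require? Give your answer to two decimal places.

SEM needed = half-width / z = 9.2/1.96 ≈ 4.6939
Required reliability = 1 − (SEM/SD)² = 1 − 0.2720 ≈ 0.7280

0.73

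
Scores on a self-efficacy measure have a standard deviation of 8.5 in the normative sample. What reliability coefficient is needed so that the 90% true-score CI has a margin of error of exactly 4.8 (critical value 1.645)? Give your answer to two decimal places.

0.88

SEM needed = half-width / z = 4.8/1.645 ≈ 2.918
r = 1 − (2.918/8.5)² ≈ 1 − 0.118 ≈ 0.882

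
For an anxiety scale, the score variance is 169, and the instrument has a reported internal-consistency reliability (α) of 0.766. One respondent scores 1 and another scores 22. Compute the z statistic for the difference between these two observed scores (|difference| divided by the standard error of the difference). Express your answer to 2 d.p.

SD = √169 = 13.000
SEM = 13.000 * √(1 − 0.766) = 13.000 * √0.234 ≈ 13.000 * 0.484 ≈ 6.289
SE_diff = SEM * √2 ≈ 6.289 * 1.414 ≈ 8.893
z = |1 − 22| / 8.893 = 21 / 8.893 ≈ 2.361

2.36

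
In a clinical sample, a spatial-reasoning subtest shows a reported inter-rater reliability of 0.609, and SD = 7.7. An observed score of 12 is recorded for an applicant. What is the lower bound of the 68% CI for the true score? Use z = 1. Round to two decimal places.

SEM = 7.700×√(1 − 0.609) ≈ 4.815
Margin = 1 × 4.815 ≈ 4.815
Lower limit = 12 − 4.815 ≈ 7.185

7.19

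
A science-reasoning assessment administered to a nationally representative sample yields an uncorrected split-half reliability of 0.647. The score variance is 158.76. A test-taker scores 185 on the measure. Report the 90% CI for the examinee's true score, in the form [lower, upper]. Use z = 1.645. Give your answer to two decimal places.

SD = √158.76 = 12.600
r_full = 2·0.647 / (1 + 0.647) ≈ 0.786
SEM = 12.600 * √(1 − 0.786) = 12.600 * √0.214 ≈ 12.600 * 0.463 ≈ 5.833
1.645 * SEM ≈ 9.596
Interval: (175.404, 194.596)

[175.40, 194.60]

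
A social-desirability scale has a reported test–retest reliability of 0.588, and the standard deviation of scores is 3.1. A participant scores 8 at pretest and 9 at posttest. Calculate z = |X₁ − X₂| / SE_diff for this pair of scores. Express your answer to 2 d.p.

SEM = 3.10000 · √(1 − 0.58800) = 3.10000 · √0.41200 ≈ 3.10000 · 0.64187 ≈ 1.98980
SE_diff = √2 · SEM ≈ 2.81401
z = 1 / 2.81401 ≈ 0.35537

0.36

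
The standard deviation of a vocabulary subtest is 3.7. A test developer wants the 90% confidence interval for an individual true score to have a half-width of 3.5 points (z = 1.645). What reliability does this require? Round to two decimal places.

0.67

SEM needed = half-width / z = 3.5/1.645 ≃ 2.128
r = 1 − (SEM / SD)² = 1 − (2.128 / 3.7)² ≃ 1 − 0.331 ≃ 0.669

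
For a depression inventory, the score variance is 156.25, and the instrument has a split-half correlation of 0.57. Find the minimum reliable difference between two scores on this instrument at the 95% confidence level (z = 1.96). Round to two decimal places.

18.13

SD = √156.25 = 12.500
r_full = 2·0.57 / (1 + 0.57) ≈ 0.726
SEM = 12.500 * √(1 − 0.726) = 12.500 * √0.274 ≈ 12.500 * 0.523 ≈ 6.542
SE_diff = SEM * √2 ≈ 6.542 * 1.414 ≈ 9.251
Minimum reliable difference = 1.96 * SE_diff ≈ 1.96 * 9.251 ≈ 18.133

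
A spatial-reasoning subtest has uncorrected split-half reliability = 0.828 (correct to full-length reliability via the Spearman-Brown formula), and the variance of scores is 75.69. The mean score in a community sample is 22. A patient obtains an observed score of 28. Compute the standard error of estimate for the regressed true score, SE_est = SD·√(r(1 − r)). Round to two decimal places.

2.54

SD = √75.69 ≈ 8.700
Spearman-Brown: r = 2(0.828) / (1 + 0.828) = 1.656 / 1.828 ≈ 0.906
SE_est = SD * √(r(1 − r)) = 8.700 * √0.085 ≈ 8.700 * 0.292 ≈ 2.540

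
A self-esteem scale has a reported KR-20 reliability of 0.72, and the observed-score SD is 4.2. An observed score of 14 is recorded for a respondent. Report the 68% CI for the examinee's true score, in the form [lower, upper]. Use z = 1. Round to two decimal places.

[11.78, 16.22]

The standard error of measurement is 4.200*√(1 − 0.720) ≃ 4.200*0.529 ≃ 2.222.
Half-width = 1*2.222 ≃ 2.222
CI = 14 ± 2.222 → [11.778, 16.222]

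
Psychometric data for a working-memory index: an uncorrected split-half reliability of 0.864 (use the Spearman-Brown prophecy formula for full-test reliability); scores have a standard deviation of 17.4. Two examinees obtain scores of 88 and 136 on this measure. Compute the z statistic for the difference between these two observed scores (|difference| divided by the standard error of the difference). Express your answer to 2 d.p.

7.22

Spearman-Brown: r = 2(0.864) / (1 + 0.864) = 1.7280 / 1.8640 ≈ 0.9270
SEM = 17.4000*√(1 − 0.9270) ≈ 4.7000
SE_diff = SEM * √2 ≈ 4.7000 * 1.4142 ≈ 6.6468
z = 48 / 6.6468 ≈ 7.2216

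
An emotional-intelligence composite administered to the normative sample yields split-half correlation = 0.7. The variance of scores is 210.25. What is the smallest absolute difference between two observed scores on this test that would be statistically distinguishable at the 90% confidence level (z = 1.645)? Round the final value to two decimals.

14.17

σ = 210.25^(1/2) = 14.50000
Spearman-Brown: r = 2(0.7) / (1 + 0.7) = 1.40000 / 1.70000 ≈ 0.82353
SEM = 14.50000 × √(1 − 0.82353) = 14.50000 × √0.17647 ≈ 14.50000 × 0.42008 ≈ 6.09122
SE_diff = √2 × SEM ≈ 8.61428
Minimum reliable difference = 1.645 × SE_diff ≈ 1.645 × 8.61428 ≈ 14.17050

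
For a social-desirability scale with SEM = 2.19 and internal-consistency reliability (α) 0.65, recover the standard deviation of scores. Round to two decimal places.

σ = SEM·(1 − r)^(−1/2) ≃ 2.19×1.6903 ≃ 3.7018

3.70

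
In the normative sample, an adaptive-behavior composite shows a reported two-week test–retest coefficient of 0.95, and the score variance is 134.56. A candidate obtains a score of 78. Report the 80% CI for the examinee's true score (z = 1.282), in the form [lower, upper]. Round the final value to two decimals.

σ = 134.56^(1/2) = 11.6000
SEM = 11.6000 * √(1 − 0.9500) = 11.6000 * √0.0500 ≈ 11.6000 * 0.2236 ≈ 2.5938
Margin = 1.282 * 2.5938 ≈ 3.3253
80% CI: 78 ± 3.3253 = [74.6747, 81.3253]

[74.67, 81.33]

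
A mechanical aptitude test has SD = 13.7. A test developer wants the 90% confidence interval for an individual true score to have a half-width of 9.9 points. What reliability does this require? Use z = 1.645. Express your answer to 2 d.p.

0.81

Required SEM = 9.9 / 1.645 ≈ 6.0182
r = 1 − (6.0182/13.7)² ≈ 1 − 0.1930 ≈ 0.8070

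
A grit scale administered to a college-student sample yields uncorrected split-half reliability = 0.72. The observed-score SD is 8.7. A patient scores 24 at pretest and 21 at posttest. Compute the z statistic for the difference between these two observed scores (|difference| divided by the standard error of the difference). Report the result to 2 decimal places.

0.60

r_full = 2·0.72 / (1 + 0.72) ≃ 0.8372
The standard error of measurement is 8.7000·√(1 − 0.8372) ≃ 8.7000·0.4035 ≃ 3.5102.
SE_diff = √2 · SEM ≃ 4.9642
z = |24 − 21| / 4.9642 = 3 / 4.9642 ≃ 0.6043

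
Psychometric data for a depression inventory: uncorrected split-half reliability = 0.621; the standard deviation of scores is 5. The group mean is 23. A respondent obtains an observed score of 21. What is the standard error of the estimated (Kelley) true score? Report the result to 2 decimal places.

Spearman-Brown: r = 2(0.621) / (1 + 0.621) = 1.2420 / 1.6210 ≈ 0.7662
SE_est = 5.0000·√[r(1 − r)] ≈ 2.1163

2.12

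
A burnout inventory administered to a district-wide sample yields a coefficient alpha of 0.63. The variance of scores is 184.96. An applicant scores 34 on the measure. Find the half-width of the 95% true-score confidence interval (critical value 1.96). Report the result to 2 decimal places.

SD = √184.96 ≈ 13.6000
SEM = 13.6000*√(1 − 0.6300) ≈ 8.2726
Margin = 1.96 * 8.2726 ≈ 16.2142

16.21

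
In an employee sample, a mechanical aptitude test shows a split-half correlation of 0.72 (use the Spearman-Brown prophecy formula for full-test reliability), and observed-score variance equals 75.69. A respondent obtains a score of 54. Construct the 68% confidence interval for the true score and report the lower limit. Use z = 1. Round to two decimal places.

50.49

SD = √75.69 ≈ 8.7000
r_full = 2·0.72 / (1 + 0.72) ≈ 0.8372
The standard error of measurement is 8.7000·√(1 − 0.8372) ≈ 8.7000·0.4035 ≈ 3.5102.
1 · SEM ≈ 3.5102
Lower bound: 54 − 3.5102 = 50.4898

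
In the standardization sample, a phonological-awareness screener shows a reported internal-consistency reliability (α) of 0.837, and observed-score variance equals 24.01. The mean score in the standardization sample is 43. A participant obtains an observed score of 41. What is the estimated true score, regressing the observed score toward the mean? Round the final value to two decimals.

T̂ = r·X + (1 − r)·M = 0.8370×41 + 0.1630×43 = 34.3170 + 7.0090 ≈ 41.3260

41.33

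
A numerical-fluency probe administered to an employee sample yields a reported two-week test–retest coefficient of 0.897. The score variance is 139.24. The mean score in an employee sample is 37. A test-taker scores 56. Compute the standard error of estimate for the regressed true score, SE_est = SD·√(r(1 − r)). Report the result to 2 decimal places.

σ = 139.24^(1/2) = 11.800
SE_est = SD * √(r(1 − r)) = 11.800 * √0.092 ≈ 11.800 * 0.304 ≈ 3.587

3.59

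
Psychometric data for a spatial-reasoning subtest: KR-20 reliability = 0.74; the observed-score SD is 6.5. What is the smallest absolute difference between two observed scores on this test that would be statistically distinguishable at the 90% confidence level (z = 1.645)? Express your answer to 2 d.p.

7.71

SEM = 6.5000 × √(1 − 0.7400) = 6.5000 × √0.2600 ≃ 6.5000 × 0.5099 ≃ 3.3144
Standard error of the difference = 3.3144·√2 ≃ 4.6872
Smallest detectable difference = 1.645×4.6872 ≃ 7.7105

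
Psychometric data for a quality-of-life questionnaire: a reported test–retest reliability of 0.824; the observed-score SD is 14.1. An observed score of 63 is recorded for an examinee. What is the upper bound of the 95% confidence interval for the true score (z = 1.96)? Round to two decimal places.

74.59

The standard error of measurement is 14.100·√(1 − 0.824) ≈ 14.100·0.420 ≈ 5.915.
Margin = 1.96 · 5.915 ≈ 11.594
Upper limit = 63 + 11.594 ≈ 74.594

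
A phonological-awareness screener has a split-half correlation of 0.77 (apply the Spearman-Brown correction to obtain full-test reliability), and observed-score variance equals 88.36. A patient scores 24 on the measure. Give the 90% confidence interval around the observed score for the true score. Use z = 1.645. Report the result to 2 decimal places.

[18.43, 29.57]

SD = √88.36 = 9.400
Spearman-Brown: r = 2(0.77) / (1 + 0.77) = 1.540 / 1.770 ≃ 0.870
SEM = 9.400 × √(1 − 0.870) = 9.400 × √0.130 ≃ 9.400 × 0.360 ≃ 3.388
1.645 × SEM ≃ 5.574
Interval: (18.426, 29.574)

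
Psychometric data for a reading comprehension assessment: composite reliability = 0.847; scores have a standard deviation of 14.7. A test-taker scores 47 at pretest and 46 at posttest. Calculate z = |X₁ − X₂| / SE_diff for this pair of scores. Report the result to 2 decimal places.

0.12

SEM = 14.700 * √(1 − 0.847) = 14.700 * √0.153 ≈ 14.700 * 0.391 ≈ 5.750
Standard error of the difference = 5.750·√2 ≈ 8.132
z = 1 / 8.132 ≈ 0.123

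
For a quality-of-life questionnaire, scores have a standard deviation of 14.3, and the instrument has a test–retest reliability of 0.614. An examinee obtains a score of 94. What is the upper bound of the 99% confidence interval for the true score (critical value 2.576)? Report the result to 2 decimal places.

SEM = 14.30000 * √(1 − 0.61400) = 14.30000 * √0.38600 ≈ 14.30000 * 0.62129 ≈ 8.88443
2.576 * SEM ≈ 22.88630
Upper limit = 94 + 22.88630 ≈ 116.88630

116.89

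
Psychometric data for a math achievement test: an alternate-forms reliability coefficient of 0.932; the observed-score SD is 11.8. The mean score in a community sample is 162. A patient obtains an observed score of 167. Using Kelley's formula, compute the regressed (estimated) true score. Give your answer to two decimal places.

166.66

T̂ = r·X + (1 − r)·M = 0.932*167 + 0.068*162 = 155.644 + 11.016 ≈ 166.660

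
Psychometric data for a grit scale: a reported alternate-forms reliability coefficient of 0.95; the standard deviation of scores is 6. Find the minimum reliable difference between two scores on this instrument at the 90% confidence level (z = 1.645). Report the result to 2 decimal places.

3.12

The standard error of measurement is 6.0000*√(1 − 0.9500) ≃ 6.0000*0.2236 ≃ 1.3416.
SE_diff = √2 * SEM ≃ 1.8974
Minimum reliable difference = 1.645 * SE_diff ≃ 1.645 * 1.8974 ≃ 3.1212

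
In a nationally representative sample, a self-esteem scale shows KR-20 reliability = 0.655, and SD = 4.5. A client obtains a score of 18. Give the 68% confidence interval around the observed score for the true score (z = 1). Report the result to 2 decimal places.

[15.36, 20.64]

The standard error of measurement is 4.500·√(1 − 0.655) ≈ 4.500·0.587 ≈ 2.643.
Margin = 1 · 2.643 ≈ 2.643
Interval: (15.357, 20.643)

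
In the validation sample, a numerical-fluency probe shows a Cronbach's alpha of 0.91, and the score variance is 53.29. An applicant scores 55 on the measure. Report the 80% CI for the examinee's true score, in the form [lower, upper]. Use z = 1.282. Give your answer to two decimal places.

[52.19, 57.81]

σ = 53.29^(1/2) = 7.300
SEM = 7.300 · √(1 − 0.910) = 7.300 · √0.090 ≈ 7.300 · 0.300 ≈ 2.190
Margin = 1.282 · 2.190 ≈ 2.808
CI = 55 ± 2.808 → [52.192, 57.808]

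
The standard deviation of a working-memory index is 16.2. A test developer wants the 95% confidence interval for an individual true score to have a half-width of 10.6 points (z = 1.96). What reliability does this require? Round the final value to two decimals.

0.89

SEM needed = half-width / z = 10.6/1.96 ≈ 5.4082
r = 1 − (SEM / SD)² = 1 − (5.4082 / 16.2)² ≈ 1 − 0.1114 ≈ 0.8886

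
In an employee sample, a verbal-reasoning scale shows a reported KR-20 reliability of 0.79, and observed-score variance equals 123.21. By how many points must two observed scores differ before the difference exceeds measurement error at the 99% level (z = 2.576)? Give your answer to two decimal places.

18.53

SD = √123.21 ≈ 11.1000
SEM = 11.1000 × √(1 − 0.7900) = 11.1000 × √0.2100 ≈ 11.1000 × 0.4583 ≈ 5.0867
SE_diff = √2 × SEM ≈ 7.1936
Smallest detectable difference = 2.576×7.1936 ≈ 18.5308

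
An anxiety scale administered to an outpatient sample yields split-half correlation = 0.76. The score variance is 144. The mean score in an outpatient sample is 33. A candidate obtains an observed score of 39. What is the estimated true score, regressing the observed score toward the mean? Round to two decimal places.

38.18

r_full = 2·0.76 / (1 + 0.76) ≈ 0.864
T̂ = 0.864(39) + 0.136(33) ≈ 38.182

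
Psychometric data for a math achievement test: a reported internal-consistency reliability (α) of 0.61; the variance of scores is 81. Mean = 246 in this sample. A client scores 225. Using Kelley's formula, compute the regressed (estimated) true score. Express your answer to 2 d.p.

T̂ = r·X + (1 − r)·M = 0.610·225 + 0.390·246 = 137.250 + 95.940 ≈ 233.190

233.19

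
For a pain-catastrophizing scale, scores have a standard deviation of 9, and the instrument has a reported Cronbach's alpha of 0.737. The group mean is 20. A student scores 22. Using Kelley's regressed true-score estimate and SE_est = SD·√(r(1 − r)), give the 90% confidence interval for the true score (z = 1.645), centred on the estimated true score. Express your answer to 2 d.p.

Estimated true score = 0.7370*22 + (1 − 0.7370)*20 ≈ 21.4740
SE_est = 9.0000·√[r(1 − r)] ≈ 3.9624
CI = 21.4740 ± 1.645 * 3.9624 → [14.9559, 27.9921]

[14.96, 27.99]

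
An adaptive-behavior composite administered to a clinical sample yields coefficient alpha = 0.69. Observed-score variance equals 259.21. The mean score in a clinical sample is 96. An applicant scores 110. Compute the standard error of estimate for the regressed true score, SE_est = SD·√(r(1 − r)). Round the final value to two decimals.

7.45

σ = 259.21^(1/2) = 16.1000
SE_est = SD * √(r(1 − r)) = 16.1000 * √0.2139 ≈ 16.1000 * 0.4625 ≈ 7.4461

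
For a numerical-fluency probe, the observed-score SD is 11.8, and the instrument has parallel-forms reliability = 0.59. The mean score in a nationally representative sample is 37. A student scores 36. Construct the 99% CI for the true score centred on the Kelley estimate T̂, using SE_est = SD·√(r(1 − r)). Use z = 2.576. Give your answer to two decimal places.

[21.46, 51.36]

Estimated true score = 0.590×36 + (1 − 0.590)×37 ≈ 36.410
SE_est = SD × √(r(1 − r)) = 11.800 × √0.242 ≈ 11.800 × 0.492 ≈ 5.804
CI = 36.410 ± 2.576 × 5.804 → [21.460, 51.360]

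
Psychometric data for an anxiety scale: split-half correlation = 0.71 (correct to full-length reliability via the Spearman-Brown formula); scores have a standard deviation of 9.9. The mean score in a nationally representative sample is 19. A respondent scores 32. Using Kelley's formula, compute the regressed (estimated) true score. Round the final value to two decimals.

r_full = 2·0.71 / (1 + 0.71) ≃ 0.8304
Estimated true score = 0.8304×32 + (1 − 0.8304)×19 ≃ 29.7953

29.80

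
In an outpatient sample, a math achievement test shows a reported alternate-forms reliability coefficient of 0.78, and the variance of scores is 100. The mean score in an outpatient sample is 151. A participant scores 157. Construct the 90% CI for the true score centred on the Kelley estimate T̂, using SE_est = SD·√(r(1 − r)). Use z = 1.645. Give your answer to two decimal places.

σ = 100^(1/2) = 10.000
T̂ = r·X + (1 − r)·M = 0.780·157 + 0.220·151 = 122.460 + 33.220 ≈ 155.680
SE_est = SD · √(r(1 − r)) = 10.000 · √0.172 ≈ 10.000 · 0.414 ≈ 4.142
90% CI: 155.680 ± 6.814 ≈ (148.866, 162.494)

[148.87, 162.49]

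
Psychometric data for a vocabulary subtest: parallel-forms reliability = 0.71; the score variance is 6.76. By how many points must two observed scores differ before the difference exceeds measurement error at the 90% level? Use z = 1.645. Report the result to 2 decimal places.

σ = 6.76^(1/2) = 2.6000
SEM = 2.6000 * √(1 − 0.7100) = 2.6000 * √0.2900 ≃ 2.6000 * 0.5385 ≃ 1.4001
SE_diff = SEM * √2 ≃ 1.4001 * 1.4142 ≃ 1.9801
Smallest detectable difference = 1.645*1.9801 ≃ 3.2573

3.26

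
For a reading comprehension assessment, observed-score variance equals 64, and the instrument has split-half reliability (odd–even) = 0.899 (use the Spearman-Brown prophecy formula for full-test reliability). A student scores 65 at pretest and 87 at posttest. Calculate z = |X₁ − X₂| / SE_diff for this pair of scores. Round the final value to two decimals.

8.43

SD = √64 ≃ 8.0000
r_full = 2·0.899 / (1 + 0.899) ≃ 0.9468
The standard error of measurement is 8.0000*√(1 − 0.9468) ≃ 8.0000*0.2306 ≃ 1.8450.
Standard error of the difference = 1.8450·√2 ≃ 2.6092
z = 22 / 2.6092 ≃ 8.4318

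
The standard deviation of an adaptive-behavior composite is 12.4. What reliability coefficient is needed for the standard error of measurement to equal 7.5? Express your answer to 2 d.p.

0.63

r = 1 − (SEM / SD)² = 1 − (7.500 / 12.4)² ≈ 1 − 0.366 ≈ 0.634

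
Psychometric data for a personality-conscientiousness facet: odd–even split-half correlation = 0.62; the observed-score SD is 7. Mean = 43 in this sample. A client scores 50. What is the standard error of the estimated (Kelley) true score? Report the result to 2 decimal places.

2.97

Spearman-Brown: r = 2(0.62) / (1 + 0.62) = 1.2400 / 1.6200 ≈ 0.7654
SE_est = SD * √(r(1 − r)) = 7.0000 * √0.1795 ≈ 7.0000 * 0.4237 ≈ 2.9661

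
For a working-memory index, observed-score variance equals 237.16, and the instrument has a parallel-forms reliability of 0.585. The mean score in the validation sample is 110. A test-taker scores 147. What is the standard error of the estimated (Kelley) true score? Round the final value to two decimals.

SD = √237.16 ≈ 15.400
SE_est = 15.400*√(0.585*0.415) ≈ 7.588

7.59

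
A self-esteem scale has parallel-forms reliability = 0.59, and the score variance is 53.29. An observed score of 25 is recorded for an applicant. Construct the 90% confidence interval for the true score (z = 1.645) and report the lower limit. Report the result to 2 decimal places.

17.31

SD = √53.29 ≃ 7.3000
SEM = 7.3000 · √(1 − 0.5900) = 7.3000 · √0.4100 ≃ 7.3000 · 0.6403 ≃ 4.6743
Half-width = 1.645·4.6743 ≃ 7.6892
Lower bound: 25 − 7.6892 = 17.3108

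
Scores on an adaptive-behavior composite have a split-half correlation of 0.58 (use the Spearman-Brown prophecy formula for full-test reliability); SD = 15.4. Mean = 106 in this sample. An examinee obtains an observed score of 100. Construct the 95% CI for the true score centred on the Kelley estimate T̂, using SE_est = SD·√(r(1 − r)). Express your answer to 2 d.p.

Full-length reliability (Spearman-Brown) = 2(0.58)/(1+0.58) ≃ 0.7342
T̂ = r·X + (1 − r)·M = 0.7342·100 + 0.2658·106 ≃ 73.4177 + 28.1772 ≃ 101.5949
SE_est = 15.4000·√[r(1 − r)] ≃ 6.8033
95% CI: 101.5949 ± 13.3344 ≃ (88.2605, 114.9293)

[88.26, 114.93]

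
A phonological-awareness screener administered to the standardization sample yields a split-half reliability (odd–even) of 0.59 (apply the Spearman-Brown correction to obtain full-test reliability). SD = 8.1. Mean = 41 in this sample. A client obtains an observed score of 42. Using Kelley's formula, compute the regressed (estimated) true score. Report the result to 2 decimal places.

r_full = 2·0.59 / (1 + 0.59) ≃ 0.742
T̂ = 0.742(42) + 0.258(41) ≃ 41.742

41.74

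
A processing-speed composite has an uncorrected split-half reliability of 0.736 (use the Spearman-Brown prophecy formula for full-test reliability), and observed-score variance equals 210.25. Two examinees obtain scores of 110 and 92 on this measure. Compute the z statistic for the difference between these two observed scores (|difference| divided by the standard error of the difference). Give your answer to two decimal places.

σ = 210.25^(1/2) = 14.5000
Full-length reliability (Spearman-Brown) = 2(0.736)/(1+0.736) ≈ 0.8479
SEM = 14.5000*√(1 − 0.8479) ≈ 5.6545
SE_diff = SEM * √2 ≈ 5.6545 * 1.4142 ≈ 7.9967
z = 18 / 7.9967 ≈ 2.2509

2.25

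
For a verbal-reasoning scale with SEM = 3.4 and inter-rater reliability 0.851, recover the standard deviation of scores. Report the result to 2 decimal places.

8.81

SD = 3.4 / √(1 − 0.851) ≈ 8.8082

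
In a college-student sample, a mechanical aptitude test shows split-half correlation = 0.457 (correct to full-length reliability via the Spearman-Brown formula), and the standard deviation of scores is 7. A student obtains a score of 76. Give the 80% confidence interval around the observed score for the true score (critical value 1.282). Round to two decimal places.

Spearman-Brown: r = 2(0.457) / (1 + 0.457) = 0.9140 / 1.4570 ≈ 0.6273
SEM = 7.0000 · √(1 − 0.6273) = 7.0000 · √0.3727 ≈ 7.0000 · 0.6105 ≈ 4.2733
Margin = 1.282 · 4.2733 ≈ 5.4784
CI = 76 ± 5.4784 → [70.5216, 81.4784]

[70.52, 81.48]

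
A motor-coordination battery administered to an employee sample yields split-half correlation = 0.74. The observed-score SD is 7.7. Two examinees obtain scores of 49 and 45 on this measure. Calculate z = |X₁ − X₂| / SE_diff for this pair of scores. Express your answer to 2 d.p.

Spearman-Brown: r = 2(0.74) / (1 + 0.74) = 1.48000 / 1.74000 ≈ 0.85057
SEM = 7.70000*√(1 − 0.85057) ≈ 2.97648
SE_diff = SEM * √2 ≈ 2.97648 * 1.41421 ≈ 4.20938
z = |49 − 45| / 4.20938 = 4 / 4.20938 ≈ 0.95026

0.95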